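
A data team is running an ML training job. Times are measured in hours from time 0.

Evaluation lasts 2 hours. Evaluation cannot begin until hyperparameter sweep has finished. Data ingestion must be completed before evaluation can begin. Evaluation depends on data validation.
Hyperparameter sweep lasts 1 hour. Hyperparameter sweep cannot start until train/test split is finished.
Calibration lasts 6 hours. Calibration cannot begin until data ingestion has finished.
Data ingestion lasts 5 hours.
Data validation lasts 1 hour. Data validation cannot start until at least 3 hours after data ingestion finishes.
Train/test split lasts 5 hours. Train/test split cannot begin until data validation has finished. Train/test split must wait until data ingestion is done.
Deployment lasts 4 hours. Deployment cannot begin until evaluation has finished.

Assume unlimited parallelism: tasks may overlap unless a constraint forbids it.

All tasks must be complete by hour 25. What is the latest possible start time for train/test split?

Deployment has no dependents, so it just needs to finish by hour 25. Starting by 25 − 4 = hour 21 achieves that.
Since deployment (must start by hour 21) depends on it, evaluation must finish by hour 21. Backing off its 2-hour duration gives a latest start of hour 19.
Hyperparameter sweep feeds into evaluation (must start by hour 19); so hyperparameter sweep must finish by hour 19 and therefore start by hour 18.
Since hyperparameter sweep (must start by hour 18) depends on it, train/test split must finish by hour 18. Backing off its 5-hour duration gives a latest start of hour 13.

13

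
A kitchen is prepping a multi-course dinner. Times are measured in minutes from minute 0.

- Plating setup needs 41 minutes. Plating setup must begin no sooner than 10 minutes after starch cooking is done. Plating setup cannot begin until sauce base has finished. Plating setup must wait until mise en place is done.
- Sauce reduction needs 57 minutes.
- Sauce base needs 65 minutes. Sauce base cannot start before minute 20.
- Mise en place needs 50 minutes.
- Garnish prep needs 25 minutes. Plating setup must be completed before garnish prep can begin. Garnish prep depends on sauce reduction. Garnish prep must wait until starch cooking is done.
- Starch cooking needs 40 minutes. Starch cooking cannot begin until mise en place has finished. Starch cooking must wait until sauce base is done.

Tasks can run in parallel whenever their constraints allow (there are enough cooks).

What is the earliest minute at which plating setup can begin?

After its own release at minute 20, sauce base can start at minute 20 and finishes at minute 85.
Nothing blocks mise en place, so it runs from minute 0 to minute 50.
Starch cooking cannot start until mise en place (finishes minute 50); sauce base (finishes minute 85). The controlling bound is minute 85, so starch cooking finishes at 85 + 40 = minute 125.
Plating setup waits on starch cooking (finishes minute 125, plus 10-minute gap → minute 135); sauce base (finishes minute 85); mise en place (finishes minute 50). The latest of these is minute 135, which is the earliest plating setup can start.

135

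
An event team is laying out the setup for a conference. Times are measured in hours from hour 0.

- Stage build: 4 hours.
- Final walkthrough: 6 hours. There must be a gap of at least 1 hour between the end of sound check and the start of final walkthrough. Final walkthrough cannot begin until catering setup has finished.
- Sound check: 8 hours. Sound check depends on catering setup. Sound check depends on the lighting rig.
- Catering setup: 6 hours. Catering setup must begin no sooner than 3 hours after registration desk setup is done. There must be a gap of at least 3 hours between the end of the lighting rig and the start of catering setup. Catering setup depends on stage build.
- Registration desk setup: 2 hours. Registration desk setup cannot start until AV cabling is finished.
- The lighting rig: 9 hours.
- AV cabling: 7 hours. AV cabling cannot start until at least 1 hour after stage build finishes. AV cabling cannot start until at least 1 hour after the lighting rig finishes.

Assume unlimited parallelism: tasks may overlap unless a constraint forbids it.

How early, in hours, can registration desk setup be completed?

The lighting rig has no prerequisites, so it starts at hour 0 and finishes at hour 9.
Stage build can start immediately at hour 0; it finishes at hour 4.
AV cabling has to wait for stage build (finishes hour 4, plus 1-hour gap → hour 5); the lighting rig (finishes hour 9, plus 1-hour gap → hour 10). The latest of these is hour 10, so AV cabling runs hour 10 to 10 + 7 = hour 17.
Registration desk setup waits on AV cabling (finishes hour 17), so it starts at hour 17 and finishes at 17 + 2 = hour 19.

19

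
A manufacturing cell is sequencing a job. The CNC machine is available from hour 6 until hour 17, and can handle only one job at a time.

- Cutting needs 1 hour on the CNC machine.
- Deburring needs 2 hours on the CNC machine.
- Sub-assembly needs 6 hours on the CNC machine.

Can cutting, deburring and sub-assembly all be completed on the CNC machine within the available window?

Yes

The CNC machine window is 17 − 6 = 11 hours.
Running back to back, the jobs need 1 + 2 + 6 = 9 hours on the CNC machine.
Since 9 ≤ 11, they fit within the window.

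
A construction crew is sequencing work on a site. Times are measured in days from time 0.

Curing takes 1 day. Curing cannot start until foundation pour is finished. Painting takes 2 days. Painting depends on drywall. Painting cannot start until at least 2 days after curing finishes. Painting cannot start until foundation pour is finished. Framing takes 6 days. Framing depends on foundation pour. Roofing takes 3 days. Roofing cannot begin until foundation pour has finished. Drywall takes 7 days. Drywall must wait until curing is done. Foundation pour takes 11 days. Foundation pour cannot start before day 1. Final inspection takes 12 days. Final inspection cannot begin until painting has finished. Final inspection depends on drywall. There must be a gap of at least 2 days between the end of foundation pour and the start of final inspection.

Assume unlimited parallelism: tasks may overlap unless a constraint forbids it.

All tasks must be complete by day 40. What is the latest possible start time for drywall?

19

To finish by day 40, final inspection (duration 12) must start no later than day 28.
Painting must finish before final inspection (must start by day 28). With a 2-day duration, painting must start by 28 − 2 = day 26.
Drywall must finish in time for painting (must start by day 26); final inspection (must start by day 28). The tightest is day 26, so drywall must start by 26 − 7 = day 19.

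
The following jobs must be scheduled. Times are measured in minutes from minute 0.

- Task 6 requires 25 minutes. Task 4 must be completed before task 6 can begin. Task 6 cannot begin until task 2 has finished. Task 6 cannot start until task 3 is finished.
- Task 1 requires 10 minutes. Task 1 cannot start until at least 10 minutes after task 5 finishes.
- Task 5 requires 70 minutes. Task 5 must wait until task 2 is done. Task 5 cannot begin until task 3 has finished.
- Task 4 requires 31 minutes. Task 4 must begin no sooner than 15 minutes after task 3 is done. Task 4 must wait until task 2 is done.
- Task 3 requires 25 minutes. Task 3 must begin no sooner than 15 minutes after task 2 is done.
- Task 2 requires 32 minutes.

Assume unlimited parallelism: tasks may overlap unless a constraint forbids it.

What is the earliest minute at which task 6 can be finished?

143

Task 2 can start immediately at minute 0; it finishes at minute 32.
Task 3 waits on task 2 (finishes minute 32, plus 15-minute gap → minute 47), so it starts at minute 47 and finishes at 47 + 25 = minute 72.
Task 4 has to wait for task 3 (finishes minute 72, plus 15-minute gap → minute 87); task 2 (finishes minute 32). The latest of these is minute 87, so task 4 runs minute 87 to 87 + 31 = minute 118.
For task 6: task 4 (finishes minute 118); task 2 (finishes minute 32); task 3 (finishes minute 72). Taking the maximum gives a start of minute 118, and it finishes at 118 + 25 = minute 143.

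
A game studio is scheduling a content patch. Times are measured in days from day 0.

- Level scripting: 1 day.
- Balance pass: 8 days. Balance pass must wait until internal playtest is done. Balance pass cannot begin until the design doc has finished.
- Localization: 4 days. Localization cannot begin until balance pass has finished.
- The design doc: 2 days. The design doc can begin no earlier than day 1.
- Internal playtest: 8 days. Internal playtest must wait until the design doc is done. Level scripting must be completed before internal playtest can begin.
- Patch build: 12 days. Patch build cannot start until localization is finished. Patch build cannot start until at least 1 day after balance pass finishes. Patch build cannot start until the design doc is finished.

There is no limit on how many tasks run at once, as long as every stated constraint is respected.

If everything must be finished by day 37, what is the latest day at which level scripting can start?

Patch build must finish by day 37; it takes 12 days, so it must start by 37 − 12 = day 25.
Localization has to be done before patch build (must start by day 25). That means finishing by day 25, i.e. starting by 25 − 4 = day 21.
For balance pass: localization (must start by day 21); patch build (must start by day 25, minus 1-day gap → day 24). The most restrictive is day 21; with an 8-day duration, balance pass must start by day 13.
Internal playtest feeds into balance pass (must start by day 13); so internal playtest must finish by day 13 and therefore start by day 5.
Level scripting must finish before internal playtest (must start by day 5). With a 1-day duration, level scripting must start by 5 − 1 = day 4.

4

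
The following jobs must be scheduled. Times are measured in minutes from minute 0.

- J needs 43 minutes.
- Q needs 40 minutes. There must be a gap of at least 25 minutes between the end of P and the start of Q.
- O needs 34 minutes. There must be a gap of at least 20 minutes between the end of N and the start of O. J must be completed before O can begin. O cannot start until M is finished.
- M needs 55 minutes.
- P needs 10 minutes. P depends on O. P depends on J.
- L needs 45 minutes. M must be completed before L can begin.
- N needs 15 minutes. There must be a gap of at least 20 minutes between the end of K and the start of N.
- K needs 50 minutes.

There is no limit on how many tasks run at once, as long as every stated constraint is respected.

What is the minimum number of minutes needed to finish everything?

Nothing blocks M, so it runs from minute 0 to minute 55.
After M (finishes minute 55), L can start at minute 55 and finishes at minute 100.
Nothing blocks K, so it runs from minute 0 to minute 50.
N cannot begin until K (finishes minute 50, plus 20-minute gap → minute 70). It runs from minute 70 to 70 + 15 = minute 85.
J can start immediately at minute 0; it finishes at minute 43.
O cannot start until N (finishes minute 85, plus 20-minute gap → minute 105); J (finishes minute 43); M (finishes minute 55). The controlling bound is minute 105, so O finishes at 105 + 34 = minute 139.
P needs all of O (finishes minute 139); J (finishes minute 43). That puts its earliest start at minute 139; it finishes at 139 + 10 = minute 149.
Q waits on P (finishes minute 149, plus 25-minute gap → minute 174), so it starts at minute 174 and finishes at 174 + 40 = minute 214.
All tasks are finished once the last one completes. Finish times: J at 43, K at 50, L at 100, M at 55, N at 85, O at 139, P at 149, Q at 214. The latest is minute 214.

214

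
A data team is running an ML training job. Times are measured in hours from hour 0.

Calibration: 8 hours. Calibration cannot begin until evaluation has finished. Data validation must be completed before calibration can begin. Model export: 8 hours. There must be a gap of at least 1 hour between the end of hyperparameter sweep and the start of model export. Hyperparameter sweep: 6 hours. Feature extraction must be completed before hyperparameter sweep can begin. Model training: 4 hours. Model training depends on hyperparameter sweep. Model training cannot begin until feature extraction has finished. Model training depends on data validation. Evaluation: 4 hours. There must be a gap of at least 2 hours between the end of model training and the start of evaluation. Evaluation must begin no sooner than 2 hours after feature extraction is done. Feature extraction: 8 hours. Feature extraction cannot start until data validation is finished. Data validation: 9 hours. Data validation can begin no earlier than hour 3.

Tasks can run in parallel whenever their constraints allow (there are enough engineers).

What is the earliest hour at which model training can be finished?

Data validation cannot begin until its own release at hour 3. It runs from hour 3 to 3 + 9 = hour 12.
Feature extraction cannot begin until data validation (finishes hour 12). It runs from hour 12 to 12 + 8 = hour 20.
Hyperparameter sweep waits on feature extraction (finishes hour 20), so it starts at hour 20 and finishes at 20 + 6 = hour 26.
Model training cannot start until hyperparameter sweep (finishes hour 26); feature extraction (finishes hour 20); data validation (finishes hour 12). The controlling bound is hour 26, so model training finishes at 26 + 4 = hour 30.

30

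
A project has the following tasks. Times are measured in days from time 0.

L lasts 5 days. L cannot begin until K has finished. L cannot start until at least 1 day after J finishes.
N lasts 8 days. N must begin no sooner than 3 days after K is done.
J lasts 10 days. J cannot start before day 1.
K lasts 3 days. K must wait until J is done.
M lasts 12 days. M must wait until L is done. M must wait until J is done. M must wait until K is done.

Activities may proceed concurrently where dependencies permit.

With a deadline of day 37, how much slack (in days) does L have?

6

J cannot begin until its own release at day 1. It runs from day 1 to 1 + 10 = day 11.
After J (finishes day 11), K can start at day 11 and finishes at day 14.
L needs all of K (finishes day 14); J (finishes day 11, plus 1-day gap → day 12). That puts its earliest start at day 14; it finishes at 14 + 5 = day 19.

Working backward from the deadline:
To finish by day 37, M (duration 12) must start no later than day 25.
L feeds into M (must start by day 25); so L must finish by day 25 and therefore start by day 20.
So L can start as early as day 14 and as late as day 20, giving 20 − 14 = 6 days of slack.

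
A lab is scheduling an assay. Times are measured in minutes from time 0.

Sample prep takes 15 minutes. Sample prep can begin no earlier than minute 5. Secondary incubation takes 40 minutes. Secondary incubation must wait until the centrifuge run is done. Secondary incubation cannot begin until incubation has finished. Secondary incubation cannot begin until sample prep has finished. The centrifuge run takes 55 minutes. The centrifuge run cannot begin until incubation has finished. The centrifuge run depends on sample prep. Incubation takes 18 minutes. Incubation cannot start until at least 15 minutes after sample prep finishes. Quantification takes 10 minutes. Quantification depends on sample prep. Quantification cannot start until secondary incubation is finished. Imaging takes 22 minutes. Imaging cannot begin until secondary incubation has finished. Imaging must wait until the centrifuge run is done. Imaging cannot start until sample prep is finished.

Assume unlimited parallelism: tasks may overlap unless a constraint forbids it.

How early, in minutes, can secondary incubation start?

108

Sample prep waits on its own release at minute 5, so it starts at minute 5 and finishes at 5 + 15 = minute 20.
Incubation cannot begin until sample prep (finishes minute 20, plus 15-minute gap → minute 35). It runs from minute 35 to 35 + 18 = minute 53.
The centrifuge run needs all of incubation (finishes minute 53); sample prep (finishes minute 20). That puts its earliest start at minute 53; it finishes at 53 + 55 = minute 108.
Secondary incubation waits on the centrifuge run (finishes minute 108); incubation (finishes minute 53); sample prep (finishes minute 20). The latest of these is minute 108, which is the earliest secondary incubation can start.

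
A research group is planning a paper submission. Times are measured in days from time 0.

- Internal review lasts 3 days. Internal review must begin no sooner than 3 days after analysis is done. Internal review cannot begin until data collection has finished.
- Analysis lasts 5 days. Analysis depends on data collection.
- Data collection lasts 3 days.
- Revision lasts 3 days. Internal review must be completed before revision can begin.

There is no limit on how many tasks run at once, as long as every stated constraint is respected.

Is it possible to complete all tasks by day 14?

Data collection can start immediately at day 0; it finishes at day 3.
Analysis waits on data collection (finishes day 3), so it starts at day 3 and finishes at 3 + 5 = day 8.
Internal review has to wait for analysis (finishes day 8, plus 3-day gap → day 11); data collection (finishes day 3). The latest of these is day 11, so internal review runs day 11 to 11 + 3 = day 14.
Revision cannot begin until internal review (finishes day 14). It runs from day 14 to 14 + 3 = day 17.
The earliest everything can be done is day 17, which is after the deadline of 14, so it is not possible.

No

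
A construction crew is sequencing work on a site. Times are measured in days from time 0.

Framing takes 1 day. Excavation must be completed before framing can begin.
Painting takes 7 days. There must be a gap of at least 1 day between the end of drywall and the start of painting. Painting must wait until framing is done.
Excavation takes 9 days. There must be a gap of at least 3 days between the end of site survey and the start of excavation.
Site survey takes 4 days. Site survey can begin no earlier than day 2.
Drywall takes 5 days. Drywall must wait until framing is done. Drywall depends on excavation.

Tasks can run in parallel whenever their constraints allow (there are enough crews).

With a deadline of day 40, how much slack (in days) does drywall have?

8

After its own release at day 2, site survey can start at day 2 and finishes at day 6.
Excavation waits on site survey (finishes day 6, plus 3-day gap → day 9), so it starts at day 9 and finishes at 9 + 9 = day 18.
Framing waits on excavation (finishes day 18), so it starts at day 18 and finishes at 18 + 1 = day 19.
For drywall: framing (finishes day 19); excavation (finishes day 18). Taking the maximum gives a start of day 19, and it finishes at 19 + 5 = day 24.

Working backward from the deadline:
Painting has no dependents, so it just needs to finish by day 40. Starting by 40 − 7 = day 33 achieves that.
Since painting (must start by day 33, minus 1-day gap → day 32) depends on it, drywall must finish by day 32. Backing off its 5-day duration gives a latest start of day 27.
So drywall can start as early as day 19 and as late as day 27, giving 27 − 19 = 8 days of slack.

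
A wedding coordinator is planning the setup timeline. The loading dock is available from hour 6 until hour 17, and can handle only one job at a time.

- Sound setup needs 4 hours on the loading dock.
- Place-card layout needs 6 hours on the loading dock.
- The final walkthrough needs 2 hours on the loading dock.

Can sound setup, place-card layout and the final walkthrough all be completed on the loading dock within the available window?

The loading dock window is 17 − 6 = 11 hours.
Running back to back, the jobs need 4 + 6 + 2 = 12 hours on the loading dock.
Since 12 > 11, they cannot all fit.

No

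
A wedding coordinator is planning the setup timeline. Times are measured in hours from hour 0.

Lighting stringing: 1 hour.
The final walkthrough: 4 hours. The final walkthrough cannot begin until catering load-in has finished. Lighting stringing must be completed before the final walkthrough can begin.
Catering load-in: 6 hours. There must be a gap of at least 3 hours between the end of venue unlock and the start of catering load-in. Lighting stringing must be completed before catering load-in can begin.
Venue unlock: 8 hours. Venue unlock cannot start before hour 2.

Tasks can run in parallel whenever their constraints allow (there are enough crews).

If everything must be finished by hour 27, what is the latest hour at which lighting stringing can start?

To finish by hour 27, the final walkthrough (duration 4) must start no later than hour 23.
Catering load-in feeds into the final walkthrough (must start by hour 23); so catering load-in must finish by hour 23 and therefore start by hour 17.
For lighting stringing: catering load-in (must start by hour 17); the final walkthrough (must start by hour 23). The most restrictive is hour 17; with a 1-hour duration, lighting stringing must start by hour 16.

16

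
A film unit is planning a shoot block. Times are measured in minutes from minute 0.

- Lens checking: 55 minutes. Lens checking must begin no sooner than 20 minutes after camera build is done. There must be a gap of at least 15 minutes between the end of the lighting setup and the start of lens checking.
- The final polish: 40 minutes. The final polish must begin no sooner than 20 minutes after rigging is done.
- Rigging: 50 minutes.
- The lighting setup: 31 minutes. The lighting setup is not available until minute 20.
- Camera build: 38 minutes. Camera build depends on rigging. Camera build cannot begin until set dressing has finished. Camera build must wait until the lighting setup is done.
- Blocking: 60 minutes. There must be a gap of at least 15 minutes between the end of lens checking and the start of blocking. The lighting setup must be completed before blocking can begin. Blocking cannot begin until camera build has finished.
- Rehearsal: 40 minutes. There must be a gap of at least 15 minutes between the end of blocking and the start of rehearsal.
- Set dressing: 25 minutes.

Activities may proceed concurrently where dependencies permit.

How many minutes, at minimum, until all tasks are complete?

294

After its own release at minute 20, the lighting setup can start at minute 20 and finishes at minute 51.
Set dressing can start immediately at minute 0; it finishes at minute 25.
Rigging can start immediately at minute 0; it finishes at minute 50.
The final polish cannot begin until rigging (finishes minute 50, plus 20-minute gap → minute 70). It runs from minute 70 to 70 + 40 = minute 110.
For camera build: rigging (finishes minute 50); set dressing (finishes minute 25); the lighting setup (finishes minute 51). Taking the maximum gives a start of minute 51, and it finishes at 51 + 38 = minute 89.
Lens checking cannot start until camera build (finishes minute 89, plus 20-minute gap → minute 109); the lighting setup (finishes minute 51, plus 15-minute gap → minute 66). The controlling bound is minute 109, so lens checking finishes at 109 + 55 = minute 164.
Blocking cannot start until lens checking (finishes minute 164, plus 15-minute gap → minute 179); the lighting setup (finishes minute 51); camera build (finishes minute 89). The controlling bound is minute 179, so blocking finishes at 179 + 60 = minute 239.
Rehearsal cannot begin until blocking (finishes minute 239, plus 15-minute gap → minute 254). It runs from minute 254 to 254 + 40 = minute 294.
All tasks are finished once the last one completes. Finish times: Rigging at 50, Set dressing at 25, The lighting setup at 51, Camera build at 89, Lens checking at 164, Blocking at 239, Rehearsal at 294, The final polish at 110. The latest is minute 294.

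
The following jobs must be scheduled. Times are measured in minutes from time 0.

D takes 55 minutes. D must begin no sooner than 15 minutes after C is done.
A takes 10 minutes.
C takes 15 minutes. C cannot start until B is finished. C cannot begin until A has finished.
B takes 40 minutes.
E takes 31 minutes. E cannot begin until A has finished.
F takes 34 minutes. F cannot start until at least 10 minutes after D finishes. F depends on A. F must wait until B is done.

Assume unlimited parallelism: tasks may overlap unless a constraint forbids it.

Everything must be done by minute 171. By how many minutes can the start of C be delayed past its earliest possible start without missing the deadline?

B has no prerequisites, so it starts at minute 0 and finishes at minute 40.
A has no prerequisites, so it starts at minute 0 and finishes at minute 10.
C needs all of B (finishes minute 40); A (finishes minute 10). That puts its earliest start at minute 40; it finishes at 40 + 15 = minute 55.

Working backward from the deadline:
F must finish by minute 171; it takes 34 minutes, so it must start by 171 − 34 = minute 137.
D feeds into F (must start by minute 137, minus 10-minute gap → minute 127); so D must finish by minute 127 and therefore start by minute 72.
C has to be done before D (must start by minute 72, minus 15-minute gap → minute 57). That means finishing by minute 57, i.e. starting by 57 − 15 = minute 42.
So C can start as early as minute 40 and as late as minute 42, giving 42 − 40 = 2 minutes of slack.

2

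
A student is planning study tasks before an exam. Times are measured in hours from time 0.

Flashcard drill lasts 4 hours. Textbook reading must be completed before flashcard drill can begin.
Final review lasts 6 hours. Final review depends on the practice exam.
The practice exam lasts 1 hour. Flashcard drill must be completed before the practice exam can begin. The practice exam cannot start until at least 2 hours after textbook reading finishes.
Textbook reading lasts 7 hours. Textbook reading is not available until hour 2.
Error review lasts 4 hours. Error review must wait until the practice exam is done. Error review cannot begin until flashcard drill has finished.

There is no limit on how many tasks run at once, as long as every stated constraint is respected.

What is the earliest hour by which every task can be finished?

20

After its own release at hour 2, textbook reading can start at hour 2 and finishes at hour 9.
Flashcard drill cannot begin until textbook reading (finishes hour 9). It runs from hour 9 to 9 + 4 = hour 13.
For the practice exam: flashcard drill (finishes hour 13); textbook reading (finishes hour 9, plus 2-hour gap → hour 11). Taking the maximum gives a start of hour 13, and it finishes at 13 + 1 = hour 14.
After the practice exam (finishes hour 14), final review can start at hour 14 and finishes at hour 20.
Error review has to wait for the practice exam (finishes hour 14); flashcard drill (finishes hour 13). The latest of these is hour 14, so error review runs hour 14 to 14 + 4 = hour 18.
All tasks are finished once the last one completes. Finish times: Textbook reading at 9, Flashcard drill at 13, The practice exam at 14, Error review at 18, Final review at 20. The latest is hour 20.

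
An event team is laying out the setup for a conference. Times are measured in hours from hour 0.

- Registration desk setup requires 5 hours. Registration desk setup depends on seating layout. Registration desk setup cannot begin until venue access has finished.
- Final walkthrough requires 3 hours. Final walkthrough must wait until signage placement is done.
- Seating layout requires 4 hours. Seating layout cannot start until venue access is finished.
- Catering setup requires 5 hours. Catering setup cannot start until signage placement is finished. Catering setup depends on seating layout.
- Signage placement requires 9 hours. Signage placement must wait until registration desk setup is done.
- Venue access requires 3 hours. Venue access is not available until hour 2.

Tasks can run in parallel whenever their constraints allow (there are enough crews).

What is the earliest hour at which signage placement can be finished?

23

Venue access cannot begin until its own release at hour 2. It runs from hour 2 to 2 + 3 = hour 5.
After venue access (finishes hour 5), seating layout can start at hour 5 and finishes at hour 9.
Registration desk setup needs all of seating layout (finishes hour 9); venue access (finishes hour 5). That puts its earliest start at hour 9; it finishes at 9 + 5 = hour 14.
Signage placement cannot begin until registration desk setup (finishes hour 14). It runs from hour 14 to 14 + 9 = hour 23.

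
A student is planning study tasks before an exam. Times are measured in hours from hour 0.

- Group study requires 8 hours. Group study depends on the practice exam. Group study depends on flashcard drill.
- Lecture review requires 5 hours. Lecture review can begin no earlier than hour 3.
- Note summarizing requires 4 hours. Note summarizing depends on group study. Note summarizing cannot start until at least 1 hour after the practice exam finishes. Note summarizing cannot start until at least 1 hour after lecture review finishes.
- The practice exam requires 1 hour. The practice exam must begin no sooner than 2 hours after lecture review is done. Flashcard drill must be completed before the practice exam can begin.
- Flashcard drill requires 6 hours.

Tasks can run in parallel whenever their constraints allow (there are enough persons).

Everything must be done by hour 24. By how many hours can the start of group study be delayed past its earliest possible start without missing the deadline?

1

Nothing blocks flashcard drill, so it runs from hour 0 to hour 6.
After its own release at hour 3, lecture review can start at hour 3 and finishes at hour 8.
The practice exam has to wait for lecture review (finishes hour 8, plus 2-hour gap → hour 10); flashcard drill (finishes hour 6). The latest of these is hour 10, so the practice exam runs hour 10 to 10 + 1 = hour 11.
Group study cannot start until the practice exam (finishes hour 11); flashcard drill (finishes hour 6). The controlling bound is hour 11, so group study finishes at 11 + 8 = hour 19.

Working backward from the deadline:
Note summarizing must finish by hour 24; it takes 4 hours, so it must start by 24 − 4 = hour 20.
Since note summarizing (must start by hour 20) depends on it, group study must finish by hour 20. Backing off its 8-hour duration gives a latest start of hour 12.
So group study can start as early as hour 11 and as late as hour 12, giving 12 − 11 = 1 hour of slack.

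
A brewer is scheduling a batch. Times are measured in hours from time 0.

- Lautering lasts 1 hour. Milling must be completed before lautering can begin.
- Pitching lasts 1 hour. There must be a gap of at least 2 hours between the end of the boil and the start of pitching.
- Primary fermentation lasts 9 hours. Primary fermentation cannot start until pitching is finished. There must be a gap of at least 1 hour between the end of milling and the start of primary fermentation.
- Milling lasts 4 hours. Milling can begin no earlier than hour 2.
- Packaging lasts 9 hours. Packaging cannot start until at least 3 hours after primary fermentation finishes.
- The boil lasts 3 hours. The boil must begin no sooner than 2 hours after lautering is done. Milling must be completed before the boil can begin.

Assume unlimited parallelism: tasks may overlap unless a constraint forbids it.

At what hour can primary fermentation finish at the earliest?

Milling cannot begin until its own release at hour 2. It runs from hour 2 to 2 + 4 = hour 6.
Lautering cannot begin until milling (finishes hour 6). It runs from hour 6 to 6 + 1 = hour 7.
The boil needs all of lautering (finishes hour 7, plus 2-hour gap → hour 9); milling (finishes hour 6). That puts its earliest start at hour 9; it finishes at 9 + 3 = hour 12.
Pitching waits on the boil (finishes hour 12, plus 2-hour gap → hour 14), so it starts at hour 14 and finishes at 14 + 1 = hour 15.
For primary fermentation: pitching (finishes hour 15); milling (finishes hour 6, plus 1-hour gap → hour 7). Taking the maximum gives a start of hour 15, and it finishes at 15 + 9 = hour 24.

24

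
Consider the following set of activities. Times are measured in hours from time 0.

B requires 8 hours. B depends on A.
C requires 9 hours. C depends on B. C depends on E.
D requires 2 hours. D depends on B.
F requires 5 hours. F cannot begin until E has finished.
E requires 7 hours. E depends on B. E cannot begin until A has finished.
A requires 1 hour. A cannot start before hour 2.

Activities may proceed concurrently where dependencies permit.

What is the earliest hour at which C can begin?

18

After its own release at hour 2, A can start at hour 2 and finishes at hour 3.
B cannot begin until A (finishes hour 3). It runs from hour 3 to 3 + 8 = hour 11.
E needs all of B (finishes hour 11); A (finishes hour 3). That puts its earliest start at hour 11; it finishes at 11 + 7 = hour 18.
C waits on B (finishes hour 11); E (finishes hour 18). The latest of these is hour 18, which is the earliest C can start.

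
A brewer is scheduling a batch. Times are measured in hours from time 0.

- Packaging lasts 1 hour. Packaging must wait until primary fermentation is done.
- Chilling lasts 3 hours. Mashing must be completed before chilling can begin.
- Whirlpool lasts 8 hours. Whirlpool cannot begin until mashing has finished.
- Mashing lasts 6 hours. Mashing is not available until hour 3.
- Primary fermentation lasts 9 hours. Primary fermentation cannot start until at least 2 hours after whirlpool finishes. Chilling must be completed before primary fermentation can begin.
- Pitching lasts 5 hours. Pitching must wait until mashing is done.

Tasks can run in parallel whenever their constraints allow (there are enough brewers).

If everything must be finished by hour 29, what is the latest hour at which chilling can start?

Nothing follows packaging; the deadline of hour 29 is its only limit. It must start by 29 − 1 = hour 28.
Primary fermentation has to be done before packaging (must start by hour 28). That means finishing by hour 28, i.e. starting by 28 − 9 = hour 19.
Chilling has to be done before primary fermentation (must start by hour 19). That means finishing by hour 19, i.e. starting by 19 − 3 = hour 16.

16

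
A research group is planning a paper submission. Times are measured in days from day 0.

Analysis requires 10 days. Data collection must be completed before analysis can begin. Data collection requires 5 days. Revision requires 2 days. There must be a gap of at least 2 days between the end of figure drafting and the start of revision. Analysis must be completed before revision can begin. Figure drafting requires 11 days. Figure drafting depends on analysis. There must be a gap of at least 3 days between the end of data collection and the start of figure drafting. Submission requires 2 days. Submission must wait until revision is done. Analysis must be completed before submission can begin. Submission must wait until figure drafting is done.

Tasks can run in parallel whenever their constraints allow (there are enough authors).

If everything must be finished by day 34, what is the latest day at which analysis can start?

Submission has no dependents, so it just needs to finish by day 34. Starting by 34 − 2 = day 32 achieves that.
Revision feeds into submission (must start by day 32); so revision must finish by day 32 and therefore start by day 30.
Figure drafting feeds revision (must start by day 30, minus 2-day gap → day 28); submission (must start by day 32). Taking the minimum, figure drafting must finish by day 28 and start by 28 − 11 = day 17.
For analysis: figure drafting (must start by day 17); revision (must start by day 30); submission (must start by day 32). The most restrictive is day 17; with a 10-day duration, analysis must start by day 7.

7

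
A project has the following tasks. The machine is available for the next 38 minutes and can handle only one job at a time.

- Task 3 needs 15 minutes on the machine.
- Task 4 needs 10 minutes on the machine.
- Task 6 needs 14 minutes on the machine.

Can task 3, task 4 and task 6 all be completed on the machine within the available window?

No

Running back to back, the jobs need 15 + 10 + 14 = 39 minutes on the machine.
Since 39 > 38, they cannot all fit.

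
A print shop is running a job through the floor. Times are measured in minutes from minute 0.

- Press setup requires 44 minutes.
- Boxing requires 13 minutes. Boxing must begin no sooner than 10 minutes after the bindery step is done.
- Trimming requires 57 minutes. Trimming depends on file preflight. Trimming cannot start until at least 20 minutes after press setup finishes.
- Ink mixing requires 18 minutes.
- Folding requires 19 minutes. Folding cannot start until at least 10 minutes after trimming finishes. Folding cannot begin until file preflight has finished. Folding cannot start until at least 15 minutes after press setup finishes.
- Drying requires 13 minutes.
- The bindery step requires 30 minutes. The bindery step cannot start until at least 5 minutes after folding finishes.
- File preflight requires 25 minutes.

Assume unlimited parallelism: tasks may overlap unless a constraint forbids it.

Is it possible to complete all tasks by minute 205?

No

Drying can start immediately at minute 0; it finishes at minute 13.
Press setup has no prerequisites, so it starts at minute 0 and finishes at minute 44.
Ink mixing has no prerequisites, so it starts at minute 0 and finishes at minute 18.
Nothing blocks file preflight, so it runs from minute 0 to minute 25.
Trimming cannot start until file preflight (finishes minute 25); press setup (finishes minute 44, plus 20-minute gap → minute 64). The controlling bound is minute 64, so trimming finishes at 64 + 57 = minute 121.
Folding needs all of trimming (finishes minute 121, plus 10-minute gap → minute 131); file preflight (finishes minute 25); press setup (finishes minute 44, plus 15-minute gap → minute 59). That puts its earliest start at minute 131; it finishes at 131 + 19 = minute 150.
After folding (finishes minute 150, plus 5-minute gap → minute 155), the bindery step can start at minute 155 and finishes at minute 185.
After the bindery step (finishes minute 185, plus 10-minute gap → minute 195), boxing can start at minute 195 and finishes at minute 208.
The earliest everything can be done is minute 208, which is after the deadline of 205, so it is not possible.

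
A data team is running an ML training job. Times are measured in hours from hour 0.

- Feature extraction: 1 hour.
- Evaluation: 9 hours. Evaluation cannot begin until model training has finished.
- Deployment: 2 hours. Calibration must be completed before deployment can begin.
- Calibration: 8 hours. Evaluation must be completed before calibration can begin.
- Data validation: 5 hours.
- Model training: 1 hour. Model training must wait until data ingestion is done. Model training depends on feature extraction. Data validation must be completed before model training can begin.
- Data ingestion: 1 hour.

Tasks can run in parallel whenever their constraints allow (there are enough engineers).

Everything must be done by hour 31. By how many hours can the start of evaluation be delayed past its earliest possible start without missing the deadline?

6

Feature extraction has no prerequisites, so it starts at hour 0 and finishes at hour 1.
Data validation can start immediately at hour 0; it finishes at hour 5.
Nothing blocks data ingestion, so it runs from hour 0 to hour 1.
Model training cannot start until data ingestion (finishes hour 1); feature extraction (finishes hour 1); data validation (finishes hour 5). The controlling bound is hour 5, so model training finishes at 5 + 1 = hour 6.
After model training (finishes hour 6), evaluation can start at hour 6 and finishes at hour 15.

Working backward from the deadline:
To finish by hour 31, deployment (duration 2) must start no later than hour 29.
Since deployment (must start by hour 29) depends on it, calibration must finish by hour 29. Backing off its 8-hour duration gives a latest start of hour 21.
Evaluation feeds into calibration (must start by hour 21); so evaluation must finish by hour 21 and therefore start by hour 12.
So evaluation can start as early as hour 6 and as late as hour 12, giving 12 − 6 = 6 hours of slack.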